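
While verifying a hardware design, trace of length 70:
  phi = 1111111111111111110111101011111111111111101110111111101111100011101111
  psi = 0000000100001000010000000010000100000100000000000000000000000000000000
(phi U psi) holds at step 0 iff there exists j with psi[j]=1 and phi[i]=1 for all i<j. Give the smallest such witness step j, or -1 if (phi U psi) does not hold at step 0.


(phi U psi) at 0: need smallest j with psi[j]=1 and phi[i]=1 for all i in [0,j).
Scan from step 0:
  step 0: phi=1, psi=0 -> continue
  step 1: phi=1, psi=0 -> continue
  step 2: phi=1, psi=0 -> continue
  step 3: phi=1, psi=0 -> continue
  step 7: psi=1 and phi held for [0,7) -> witness found
Witness step = 7

7


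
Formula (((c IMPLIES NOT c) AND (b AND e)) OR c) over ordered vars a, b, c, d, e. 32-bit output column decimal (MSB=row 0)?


Formula: (((c IMPLIES NOT c) AND (b AND e)) OR c) over a, b, c, d, e (32 rows)
Evaluate each row (bits = a,b,c,d,e, MSB first):
  row 0 [00000]: (((0 IMPLIES NOT 0) AND (0 AND 0)) OR 0) -> 0
  row 1 [00001]: (((0 IMPLIES NOT 0) AND (0 AND 1)) OR 0) -> 0
  row 2 [00010]: (((0 IMPLIES NOT 0) AND (0 AND 0)) OR 0) -> 0
  row 3 [00011]: (((0 IMPLIES NOT 0) AND (0 AND 1)) OR 0) -> 0
  row 4 [00100]: (((1 IMPLIES NOT 1) AND (0 AND 0)) OR 1) -> 1
  row 5 [00101]: (((1 IMPLIES NOT 1) AND (0 AND 1)) OR 1) -> 1
  row 6 [00110]: (((1 IMPLIES NOT 1) AND (0 AND 0)) OR 1) -> 1
  row 7 [00111]: (((1 IMPLIES NOT 1) AND (0 AND 1)) OR 1) -> 1
  row 8 [01000]: (((0 IMPLIES NOT 0) AND (1 AND 0)) OR 0) -> 0
  row 9 [01001]: (((0 IMPLIES NOT 0) AND (1 AND 1)) OR 0) -> 1
  row 10 [01010]: (((0 IMPLIES NOT 0) AND (1 AND 0)) OR 0) -> 0
  row 11 [01011]: (((0 IMPLIES NOT 0) AND (1 AND 1)) OR 0) -> 1
  row 12 [01100]: (((1 IMPLIES NOT 1) AND (1 AND 0)) OR 1) -> 1
  row 13 [01101]: (((1 IMPLIES NOT 1) AND (1 AND 1)) OR 1) -> 1
  row 14 [01110]: (((1 IMPLIES NOT 1) AND (1 AND 0)) OR 1) -> 1
  row 15 [01111]: (((1 IMPLIES NOT 1) AND (1 AND 1)) OR 1) -> 1
  row 16 [10000]: (((0 IMPLIES NOT 0) AND (0 AND 0)) OR 0) -> 0
  row 17 [10001]: (((0 IMPLIES NOT 0) AND (0 AND 1)) OR 0) -> 0
  row 18 [10010]: (((0 IMPLIES NOT 0) AND (0 AND 0)) OR 0) -> 0
  row 19 [10011]: (((0 IMPLIES NOT 0) AND (0 AND 1)) OR 0) -> 0
  row 20 [10100]: (((1 IMPLIES NOT 1) AND (0 AND 0)) OR 1) -> 1
  row 21 [10101]: (((1 IMPLIES NOT 1) AND (0 AND 1)) OR 1) -> 1
  row 22 [10110]: (((1 IMPLIES NOT 1) AND (0 AND 0)) OR 1) -> 1
  row 23 [10111]: (((1 IMPLIES NOT 1) AND (0 AND 1)) OR 1) -> 1
  row 24 [11000]: (((0 IMPLIES NOT 0) AND (1 AND 0)) OR 0) -> 0
  row 25 [11001]: (((0 IMPLIES NOT 0) AND (1 AND 1)) OR 0) -> 1
  row 26 [11010]: (((0 IMPLIES NOT 0) AND (1 AND 0)) OR 0) -> 0
  row 27 [11011]: (((0 IMPLIES NOT 0) AND (1 AND 1)) OR 0) -> 1
  row 28 [11100]: (((1 IMPLIES NOT 1) AND (1 AND 0)) OR 1) -> 1
  row 29 [11101]: (((1 IMPLIES NOT 1) AND (1 AND 1)) OR 1) -> 1
  row 30 [11110]: (((1 IMPLIES NOT 1) AND (1 AND 0)) OR 1) -> 1
  row 31 [11111]: (((1 IMPLIES NOT 1) AND (1 AND 1)) OR 1) -> 1
Full result column, 4 rows per line (a,b,c fixed per line; d,e runs 00..11 left to right):
  rows 0-3 [a,b,c=000]: 0000  = hex 0
  rows 4-7 [a,b,c=001]: 1111  = hex F
  rows 8-11 [a,b,c=010]: 0101  = hex 5
  rows 12-15 [a,b,c=011]: 1111  = hex F
  rows 16-19 [a,b,c=100]: 0000  = hex 0
  rows 20-23 [a,b,c=101]: 1111  = hex F
  rows 24-27 [a,b,c=110]: 0101  = hex 5
  rows 28-31 [a,b,c=111]: 1111  = hex F
Output column (row 0 .. row 31) = 00001111010111110000111101011111
Output column grouped in 4s = 0000 1111 0101 1111 0000 1111 0101 1111 = 0x0F5F0F5F
Convert to decimal digit by digit (value = value*16 + digit):
  0 -> 0
  0*16 + 15 (F) = 15
  15*16 + 5 = 245
  245*16 + 15 (F) = 3935
  3935*16 + 0 = 62960
  62960*16 + 15 (F) = 1007375
  1007375*16 + 5 = 16118005
  16118005*16 + 15 (F) = 257888095
Decimal = 257888095

257888095


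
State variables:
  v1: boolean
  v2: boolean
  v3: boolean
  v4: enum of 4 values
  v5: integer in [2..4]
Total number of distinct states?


State space = product of domain sizes of all variables.
Domain sizes:
  v1 (boolean): 2
  v2 (boolean): 2
  v3 (boolean): 2
  v4 (enum of 4 values): 4
  v5 (integer in [2..4]): 3
Product = 2 * 2 * 2 * 4 * 3 = 96

96


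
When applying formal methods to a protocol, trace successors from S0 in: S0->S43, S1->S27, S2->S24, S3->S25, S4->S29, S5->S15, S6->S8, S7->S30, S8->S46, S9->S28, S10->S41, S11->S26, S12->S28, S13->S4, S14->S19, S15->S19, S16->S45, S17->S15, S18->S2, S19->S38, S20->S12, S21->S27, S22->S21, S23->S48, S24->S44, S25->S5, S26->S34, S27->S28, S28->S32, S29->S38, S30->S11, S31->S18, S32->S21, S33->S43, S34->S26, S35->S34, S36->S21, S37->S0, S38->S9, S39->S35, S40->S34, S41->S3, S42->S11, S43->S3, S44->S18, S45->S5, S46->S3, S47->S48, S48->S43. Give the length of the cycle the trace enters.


Trace from S0 until a state repeats:
  S0 -> S43 -> S3 -> S25 -> S5 -> S15 -> S19 -> S38 -> S9 -> S28 -> S32 -> S21 -> S27 -> S28
S28 first seen at step 9, revisited at step 13.
Cycle length = 13 - 9 = 4

4


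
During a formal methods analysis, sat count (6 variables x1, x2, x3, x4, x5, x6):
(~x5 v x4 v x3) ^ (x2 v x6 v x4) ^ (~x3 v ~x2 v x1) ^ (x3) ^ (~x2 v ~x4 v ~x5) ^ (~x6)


CNF with 6 clauses over 6 vars (64 assignments).
An assignment satisfies CNF iff every clause has >=1 true literal.
Check each row (bits = x1,x2,x3,x4,x5,x6; clause T/F shown):
  row 0 [000000]: clauses=TFTFTT -> 0
  row 1 [000001]: clauses=TTTFTF -> 0
  row 2 [000010]: clauses=FFTFTT -> 0
  row 3 [000011]: clauses=FTTFTF -> 0
  row 4 [000100]: clauses=TTTFTT -> 0
  (every remaining row is evaluated the same way; all 64 results are listed next)
Full result column, 8 rows per line (x1,x2,x3 fixed per line; x4,x5,x6 runs 000..111 left to right):
  rows 0-7 [x1,x2,x3=000]: 00000000  (ones: 0)
  rows 8-15 [x1,x2,x3=001]: 00001010  (ones: 2)
  rows 16-23 [x1,x2,x3=010]: 00000000  (ones: 0)
  rows 24-31 [x1,x2,x3=011]: 00000000  (ones: 0)
  rows 32-39 [x1,x2,x3=100]: 00000000  (ones: 0)
  rows 40-47 [x1,x2,x3=101]: 00001010  (ones: 2)
  rows 48-55 [x1,x2,x3=110]: 00000000  (ones: 0)
  rows 56-63 [x1,x2,x3=111]: 10101000  (ones: 3)
Satisfying assignments = 0+2+0+0+0+2+0+3 = 7

7


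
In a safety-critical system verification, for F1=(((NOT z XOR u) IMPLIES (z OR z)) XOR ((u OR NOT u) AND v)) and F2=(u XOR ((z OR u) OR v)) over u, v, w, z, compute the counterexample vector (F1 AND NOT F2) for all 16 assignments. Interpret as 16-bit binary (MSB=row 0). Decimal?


F1 = (((NOT z XOR u) IMPLIES (z OR z)) XOR ((u OR NOT u) AND v))
F2 = (u XOR ((z OR u) OR v))
Counterexample to F1=>F2 is where F1=1 and F2=0.
Evaluate each row (bits = u,v,w,z, MSB first):
  row 0 [0000]: F1=0 F2=0 -> F1&~F2 -> 0
  row 1 [0001]: F1=1 F2=1 -> F1&~F2 -> 0
  row 2 [0010]: F1=0 F2=0 -> F1&~F2 -> 0
  row 3 [0011]: F1=1 F2=1 -> F1&~F2 -> 0
  row 4 [0100]: F1=1 F2=1 -> F1&~F2 -> 0
  row 5 [0101]: F1=0 F2=1 -> F1&~F2 -> 0
  row 6 [0110]: F1=1 F2=1 -> F1&~F2 -> 0
  row 7 [0111]: F1=0 F2=1 -> F1&~F2 -> 0
  row 8 [1000]: F1=1 F2=0 -> F1&~F2 -> 1
  row 9 [1001]: F1=1 F2=0 -> F1&~F2 -> 1
  row 10 [1010]: F1=1 F2=0 -> F1&~F2 -> 1
  row 11 [1011]: F1=1 F2=0 -> F1&~F2 -> 1
  row 12 [1100]: F1=0 F2=0 -> F1&~F2 -> 0
  row 13 [1101]: F1=0 F2=0 -> F1&~F2 -> 0
  row 14 [1110]: F1=0 F2=0 -> F1&~F2 -> 0
  row 15 [1111]: F1=0 F2=0 -> F1&~F2 -> 0
Full result column, 4 rows per line (u,v fixed per line; w,z runs 00..11 left to right):
  rows 0-3 [u,v=00]: 0000  = hex 0
  rows 4-7 [u,v=01]: 0000  = hex 0
  rows 8-11 [u,v=10]: 1111  = hex F
  rows 12-15 [u,v=11]: 0000  = hex 0
Counterexample vector (row 0 .. row 15) = 0000000011110000
Output column grouped in 4s = 0000 0000 1111 0000 = 0x00F0
Convert to decimal digit by digit (value = value*16 + digit):
  0 -> 0
  0*16 + 0 = 0
  0*16 + 15 (F) = 15
  15*16 + 0 = 240
Decimal = 240

240


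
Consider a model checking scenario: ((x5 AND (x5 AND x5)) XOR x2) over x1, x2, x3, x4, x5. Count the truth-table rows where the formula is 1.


Formula: ((x5 AND (x5 AND x5)) XOR x2) over 5 vars (32 rows)
Evaluate each row (x1, x2, x3, x4, x5 as bits, MSB first):
  row 0 [00000]: ((0 AND (0 AND 0)) XOR 0) -> 0
  row 1 [00001]: ((1 AND (1 AND 1)) XOR 0) -> 1
  row 2 [00010]: ((0 AND (0 AND 0)) XOR 0) -> 0
  row 3 [00011]: ((1 AND (1 AND 1)) XOR 0) -> 1
  row 4 [00100]: ((0 AND (0 AND 0)) XOR 0) -> 0
  row 5 [00101]: ((1 AND (1 AND 1)) XOR 0) -> 1
  row 6 [00110]: ((0 AND (0 AND 0)) XOR 0) -> 0
  row 7 [00111]: ((1 AND (1 AND 1)) XOR 0) -> 1
  row 8 [01000]: ((0 AND (0 AND 0)) XOR 1) -> 1
  row 9 [01001]: ((1 AND (1 AND 1)) XOR 1) -> 0
  row 10 [01010]: ((0 AND (0 AND 0)) XOR 1) -> 1
  row 11 [01011]: ((1 AND (1 AND 1)) XOR 1) -> 0
  row 12 [01100]: ((0 AND (0 AND 0)) XOR 1) -> 1
  row 13 [01101]: ((1 AND (1 AND 1)) XOR 1) -> 0
  row 14 [01110]: ((0 AND (0 AND 0)) XOR 1) -> 1
  row 15 [01111]: ((1 AND (1 AND 1)) XOR 1) -> 0
  row 16 [10000]: ((0 AND (0 AND 0)) XOR 0) -> 0
  row 17 [10001]: ((1 AND (1 AND 1)) XOR 0) -> 1
  row 18 [10010]: ((0 AND (0 AND 0)) XOR 0) -> 0
  row 19 [10011]: ((1 AND (1 AND 1)) XOR 0) -> 1
  row 20 [10100]: ((0 AND (0 AND 0)) XOR 0) -> 0
  row 21 [10101]: ((1 AND (1 AND 1)) XOR 0) -> 1
  row 22 [10110]: ((0 AND (0 AND 0)) XOR 0) -> 0
  row 23 [10111]: ((1 AND (1 AND 1)) XOR 0) -> 1
  row 24 [11000]: ((0 AND (0 AND 0)) XOR 1) -> 1
  row 25 [11001]: ((1 AND (1 AND 1)) XOR 1) -> 0
  row 26 [11010]: ((0 AND (0 AND 0)) XOR 1) -> 1
  row 27 [11011]: ((1 AND (1 AND 1)) XOR 1) -> 0
  row 28 [11100]: ((0 AND (0 AND 0)) XOR 1) -> 1
  row 29 [11101]: ((1 AND (1 AND 1)) XOR 1) -> 0
  row 30 [11110]: ((0 AND (0 AND 0)) XOR 1) -> 1
  row 31 [11111]: ((1 AND (1 AND 1)) XOR 1) -> 0
Full result column, 8 rows per line (x1,x2 fixed per line; x3,x4,x5 runs 000..111 left to right):
  rows 0-7 [x1,x2=00]: 01010101  (ones: 4)
  rows 8-15 [x1,x2=01]: 10101010  (ones: 4)
  rows 16-23 [x1,x2=10]: 01010101  (ones: 4)
  rows 24-31 [x1,x2=11]: 10101010  (ones: 4)
Count of 1-rows = 4+4+4+4 = 16

16


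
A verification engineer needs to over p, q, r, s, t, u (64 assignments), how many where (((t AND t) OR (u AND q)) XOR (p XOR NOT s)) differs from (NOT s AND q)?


F1 = (((t AND t) OR (u AND q)) XOR (p XOR NOT s))
F2 = (NOT s AND q)
Evaluate both on each of 64 rows (bits = p,q,r,s,t,u):
  row 0 [000000]: F1=1 F2=0 (differ) -> 1
  row 1 [000001]: F1=1 F2=0 (differ) -> 1
  row 2 [000010]: F1=0 F2=0 -> 0
  row 3 [000011]: F1=0 F2=0 -> 0
  row 4 [000100]: F1=0 F2=0 -> 0
  (every remaining row is evaluated the same way; all 64 results are listed next)
Full result column, 8 rows per line (p,q,r fixed per line; s,t,u runs 000..111 left to right):
  rows 0-7 [p,q,r=000]: 11000011  (ones: 4)
  rows 8-15 [p,q,r=001]: 11000011  (ones: 4)
  rows 16-23 [p,q,r=010]: 01110111  (ones: 6)
  rows 24-31 [p,q,r=011]: 01110111  (ones: 6)
  rows 32-39 [p,q,r=100]: 00111100  (ones: 4)
  rows 40-47 [p,q,r=101]: 00111100  (ones: 4)
  rows 48-55 [p,q,r=110]: 10001000  (ones: 2)
  rows 56-63 [p,q,r=111]: 10001000  (ones: 2)
Disagreements = 4+4+6+6+4+4+2+2 = 32

32


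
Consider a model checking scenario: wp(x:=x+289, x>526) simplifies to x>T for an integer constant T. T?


Formula: wp(x:=E, P) = P[E/x] (substitute E for x in postcondition)
Step 1: Postcondition: x>526
Step 2: Substitute x+289 for x: x+289>526
Step 3: Solve for x: x > 526-289 = 237

237


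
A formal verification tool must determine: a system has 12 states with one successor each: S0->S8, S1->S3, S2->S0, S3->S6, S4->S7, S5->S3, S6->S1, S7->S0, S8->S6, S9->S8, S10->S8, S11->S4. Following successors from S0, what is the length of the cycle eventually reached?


Trace from S0 until a state repeats:
  S0 -> S8 -> S6 -> S1 -> S3 -> S6
S6 first seen at step 2, revisited at step 5.
Cycle length = 5 - 2 = 3

3


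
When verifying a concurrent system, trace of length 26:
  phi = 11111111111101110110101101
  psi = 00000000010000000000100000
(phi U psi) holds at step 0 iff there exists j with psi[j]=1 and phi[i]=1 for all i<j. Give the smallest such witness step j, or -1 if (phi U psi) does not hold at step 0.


(phi U psi) at 0: need smallest j with psi[j]=1 and phi[i]=1 for all i in [0,j).
Scan from step 0:
  step 0: phi=1, psi=0 -> continue
  step 1: phi=1, psi=0 -> continue
  step 2: phi=1, psi=0 -> continue
  step 3: phi=1, psi=0 -> continue
  step 9: psi=1 and phi held for [0,9) -> witness found
Witness step = 9

9


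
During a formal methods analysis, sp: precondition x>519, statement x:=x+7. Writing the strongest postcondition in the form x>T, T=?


Formula: sp(P, x:=E) = exists old_x. (x = E[old_x/x]) AND P[old_x/x] (old_x is the value of x before the assignment; eliminate old_x by solving x = E[old_x/x] for old_x)
Step 1: Precondition P: x>519, i.e. old_x > 519
Step 2: Assignment gives x = old_x + 7, so old_x = x - 7
Step 3: Substitute into P: x - 7 > 519
Step 4: Simplify: x > 519+7 = 526

526


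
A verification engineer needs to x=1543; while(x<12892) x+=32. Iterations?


Step 1: x goes from 1543 toward 12892 by 32; the body runs while x<12892, so iterations = ceil((bound-start)/step)
Step 2: Distance=11349
Step 3: ceil(11349/32)=355

355


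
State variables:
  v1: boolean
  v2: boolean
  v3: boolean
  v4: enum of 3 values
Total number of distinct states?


State space = product of domain sizes of all variables.
Domain sizes:
  v1 (boolean): 2
  v2 (boolean): 2
  v3 (boolean): 2
  v4 (enum of 3 values): 3
Product = 2 * 2 * 2 * 3 = 24

24


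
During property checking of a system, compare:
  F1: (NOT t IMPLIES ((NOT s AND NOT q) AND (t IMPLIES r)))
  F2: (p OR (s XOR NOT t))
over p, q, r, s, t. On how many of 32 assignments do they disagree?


F1 = (NOT t IMPLIES ((NOT s AND NOT q) AND (t IMPLIES r)))
F2 = (p OR (s XOR NOT t))
Evaluate both on each of 32 rows (bits = p,q,r,s,t):
  row 0 [00000]: F1=1 F2=1 -> 0
  row 1 [00001]: F1=1 F2=0 (differ) -> 1
  row 2 [00010]: F1=0 F2=0 -> 0
  row 3 [00011]: F1=1 F2=1 -> 0
  row 4 [00100]: F1=1 F2=1 -> 0
  row 5 [00101]: F1=1 F2=0 (differ) -> 1
  row 6 [00110]: F1=0 F2=0 -> 0
  row 7 [00111]: F1=1 F2=1 -> 0
  row 8 [01000]: F1=0 F2=1 (differ) -> 1
  row 9 [01001]: F1=1 F2=0 (differ) -> 1
  row 10 [01010]: F1=0 F2=0 -> 0
  row 11 [01011]: F1=1 F2=1 -> 0
  row 12 [01100]: F1=0 F2=1 (differ) -> 1
  row 13 [01101]: F1=1 F2=0 (differ) -> 1
  row 14 [01110]: F1=0 F2=0 -> 0
  row 15 [01111]: F1=1 F2=1 -> 0
  row 16 [10000]: F1=1 F2=1 -> 0
  row 17 [10001]: F1=1 F2=1 -> 0
  row 18 [10010]: F1=0 F2=1 (differ) -> 1
  row 19 [10011]: F1=1 F2=1 -> 0
  row 20 [10100]: F1=1 F2=1 -> 0
  row 21 [10101]: F1=1 F2=1 -> 0
  row 22 [10110]: F1=0 F2=1 (differ) -> 1
  row 23 [10111]: F1=1 F2=1 -> 0
  row 24 [11000]: F1=0 F2=1 (differ) -> 1
  row 25 [11001]: F1=1 F2=1 -> 0
  row 26 [11010]: F1=0 F2=1 (differ) -> 1
  row 27 [11011]: F1=1 F2=1 -> 0
  row 28 [11100]: F1=0 F2=1 (differ) -> 1
  row 29 [11101]: F1=1 F2=1 -> 0
  row 30 [11110]: F1=0 F2=1 (differ) -> 1
  row 31 [11111]: F1=1 F2=1 -> 0
Full result column, 8 rows per line (p,q fixed per line; r,s,t runs 000..111 left to right):
  rows 0-7 [p,q=00]: 01000100  (ones: 2)
  rows 8-15 [p,q=01]: 11001100  (ones: 4)
  rows 16-23 [p,q=10]: 00100010  (ones: 2)
  rows 24-31 [p,q=11]: 10101010  (ones: 4)
Disagreements = 2+4+2+4 = 12

12


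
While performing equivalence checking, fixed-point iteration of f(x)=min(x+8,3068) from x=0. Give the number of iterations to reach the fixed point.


Step 1: x=0, cap=3068, increment=8
Step 2: x grows by 8 each step until capped at 3068; fixed point is x=3068
Step 3: iterations = ceil(3068/8) = 384

384


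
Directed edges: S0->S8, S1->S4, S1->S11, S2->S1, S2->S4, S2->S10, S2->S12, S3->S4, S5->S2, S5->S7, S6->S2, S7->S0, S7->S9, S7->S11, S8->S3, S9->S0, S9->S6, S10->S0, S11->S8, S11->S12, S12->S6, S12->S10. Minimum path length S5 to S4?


BFS layer-by-layer from S5:
  dist 0: {S5}
  dist 1: {S2, S7}
  dist 2: {S0, S1, S4, S9, S10, S11, S12}
  -> S4 reached at distance 2
Shortest path length = 2

2


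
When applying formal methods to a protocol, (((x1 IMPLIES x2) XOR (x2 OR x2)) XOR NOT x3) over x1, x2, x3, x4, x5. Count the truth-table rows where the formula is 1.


Formula: (((x1 IMPLIES x2) XOR (x2 OR x2)) XOR NOT x3) over 5 vars (32 rows)
Evaluate each row (x1, x2, x3, x4, x5 as bits, MSB first):
  row 0 [00000]: (((0 IMPLIES 0) XOR (0 OR 0)) XOR NOT 0) -> 0
  row 1 [00001]: (((0 IMPLIES 0) XOR (0 OR 0)) XOR NOT 0) -> 0
  row 2 [00010]: (((0 IMPLIES 0) XOR (0 OR 0)) XOR NOT 0) -> 0
  row 3 [00011]: (((0 IMPLIES 0) XOR (0 OR 0)) XOR NOT 0) -> 0
  row 4 [00100]: (((0 IMPLIES 0) XOR (0 OR 0)) XOR NOT 1) -> 1
  row 5 [00101]: (((0 IMPLIES 0) XOR (0 OR 0)) XOR NOT 1) -> 1
  row 6 [00110]: (((0 IMPLIES 0) XOR (0 OR 0)) XOR NOT 1) -> 1
  row 7 [00111]: (((0 IMPLIES 0) XOR (0 OR 0)) XOR NOT 1) -> 1
  row 8 [01000]: (((0 IMPLIES 1) XOR (1 OR 1)) XOR NOT 0) -> 1
  row 9 [01001]: (((0 IMPLIES 1) XOR (1 OR 1)) XOR NOT 0) -> 1
  row 10 [01010]: (((0 IMPLIES 1) XOR (1 OR 1)) XOR NOT 0) -> 1
  row 11 [01011]: (((0 IMPLIES 1) XOR (1 OR 1)) XOR NOT 0) -> 1
  row 12 [01100]: (((0 IMPLIES 1) XOR (1 OR 1)) XOR NOT 1) -> 0
  row 13 [01101]: (((0 IMPLIES 1) XOR (1 OR 1)) XOR NOT 1) -> 0
  row 14 [01110]: (((0 IMPLIES 1) XOR (1 OR 1)) XOR NOT 1) -> 0
  row 15 [01111]: (((0 IMPLIES 1) XOR (1 OR 1)) XOR NOT 1) -> 0
  row 16 [10000]: (((1 IMPLIES 0) XOR (0 OR 0)) XOR NOT 0) -> 1
  row 17 [10001]: (((1 IMPLIES 0) XOR (0 OR 0)) XOR NOT 0) -> 1
  row 18 [10010]: (((1 IMPLIES 0) XOR (0 OR 0)) XOR NOT 0) -> 1
  row 19 [10011]: (((1 IMPLIES 0) XOR (0 OR 0)) XOR NOT 0) -> 1
  row 20 [10100]: (((1 IMPLIES 0) XOR (0 OR 0)) XOR NOT 1) -> 0
  row 21 [10101]: (((1 IMPLIES 0) XOR (0 OR 0)) XOR NOT 1) -> 0
  row 22 [10110]: (((1 IMPLIES 0) XOR (0 OR 0)) XOR NOT 1) -> 0
  row 23 [10111]: (((1 IMPLIES 0) XOR (0 OR 0)) XOR NOT 1) -> 0
  row 24 [11000]: (((1 IMPLIES 1) XOR (1 OR 1)) XOR NOT 0) -> 1
  row 25 [11001]: (((1 IMPLIES 1) XOR (1 OR 1)) XOR NOT 0) -> 1
  row 26 [11010]: (((1 IMPLIES 1) XOR (1 OR 1)) XOR NOT 0) -> 1
  row 27 [11011]: (((1 IMPLIES 1) XOR (1 OR 1)) XOR NOT 0) -> 1
  row 28 [11100]: (((1 IMPLIES 1) XOR (1 OR 1)) XOR NOT 1) -> 0
  row 29 [11101]: (((1 IMPLIES 1) XOR (1 OR 1)) XOR NOT 1) -> 0
  row 30 [11110]: (((1 IMPLIES 1) XOR (1 OR 1)) XOR NOT 1) -> 0
  row 31 [11111]: (((1 IMPLIES 1) XOR (1 OR 1)) XOR NOT 1) -> 0
Full result column, 8 rows per line (x1,x2 fixed per line; x3,x4,x5 runs 000..111 left to right):
  rows 0-7 [x1,x2=00]: 00001111  (ones: 4)
  rows 8-15 [x1,x2=01]: 11110000  (ones: 4)
  rows 16-23 [x1,x2=10]: 11110000  (ones: 4)
  rows 24-31 [x1,x2=11]: 11110000  (ones: 4)
Count of 1-rows = 4+4+4+4 = 16

16


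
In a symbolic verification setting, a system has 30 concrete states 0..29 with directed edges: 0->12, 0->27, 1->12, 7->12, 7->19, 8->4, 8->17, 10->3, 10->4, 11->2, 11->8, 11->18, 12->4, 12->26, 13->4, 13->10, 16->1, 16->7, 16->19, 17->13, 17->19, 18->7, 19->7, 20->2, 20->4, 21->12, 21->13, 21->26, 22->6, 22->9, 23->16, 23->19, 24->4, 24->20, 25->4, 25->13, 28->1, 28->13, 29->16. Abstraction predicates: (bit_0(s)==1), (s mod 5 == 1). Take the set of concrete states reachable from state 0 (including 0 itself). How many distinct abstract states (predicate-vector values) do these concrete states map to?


BFS from 0:
Concrete reachable: {0, 4, 12, 26, 27}
Abstract via predicates (bit_0(s)==1), (s mod 5 == 1):
  (0,0) <- {0, 4, 12}
  (0,1) <- {26}
  (1,0) <- {27}
Distinct abstract states = 3

3


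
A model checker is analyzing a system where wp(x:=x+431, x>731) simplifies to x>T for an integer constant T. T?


Formula: wp(x:=E, P) = P[E/x] (substitute E for x in postcondition)
Step 1: Postcondition: x>731
Step 2: Substitute x+431 for x: x+431>731
Step 3: Solve for x: x > 731-431 = 300

300


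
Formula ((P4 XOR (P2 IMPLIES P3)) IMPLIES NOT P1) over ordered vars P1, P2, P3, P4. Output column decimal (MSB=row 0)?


Formula: ((P4 XOR (P2 IMPLIES P3)) IMPLIES NOT P1) over P1, P2, P3, P4 (16 rows)
Evaluate each row (bits = P1,P2,P3,P4, MSB first):
  row 0 [0000]: ((0 XOR (0 IMPLIES 0)) IMPLIES NOT 0) -> 1
  row 1 [0001]: ((1 XOR (0 IMPLIES 0)) IMPLIES NOT 0) -> 1
  row 2 [0010]: ((0 XOR (0 IMPLIES 1)) IMPLIES NOT 0) -> 1
  row 3 [0011]: ((1 XOR (0 IMPLIES 1)) IMPLIES NOT 0) -> 1
  row 4 [0100]: ((0 XOR (1 IMPLIES 0)) IMPLIES NOT 0) -> 1
  row 5 [0101]: ((1 XOR (1 IMPLIES 0)) IMPLIES NOT 0) -> 1
  row 6 [0110]: ((0 XOR (1 IMPLIES 1)) IMPLIES NOT 0) -> 1
  row 7 [0111]: ((1 XOR (1 IMPLIES 1)) IMPLIES NOT 0) -> 1
  row 8 [1000]: ((0 XOR (0 IMPLIES 0)) IMPLIES NOT 1) -> 0
  row 9 [1001]: ((1 XOR (0 IMPLIES 0)) IMPLIES NOT 1) -> 1
  row 10 [1010]: ((0 XOR (0 IMPLIES 1)) IMPLIES NOT 1) -> 0
  row 11 [1011]: ((1 XOR (0 IMPLIES 1)) IMPLIES NOT 1) -> 1
  row 12 [1100]: ((0 XOR (1 IMPLIES 0)) IMPLIES NOT 1) -> 1
  row 13 [1101]: ((1 XOR (1 IMPLIES 0)) IMPLIES NOT 1) -> 0
  row 14 [1110]: ((0 XOR (1 IMPLIES 1)) IMPLIES NOT 1) -> 0
  row 15 [1111]: ((1 XOR (1 IMPLIES 1)) IMPLIES NOT 1) -> 1
Full result column, 4 rows per line (P1,P2 fixed per line; P3,P4 runs 00..11 left to right):
  rows 0-3 [P1,P2=00]: 1111  = hex F
  rows 4-7 [P1,P2=01]: 1111  = hex F
  rows 8-11 [P1,P2=10]: 0101  = hex 5
  rows 12-15 [P1,P2=11]: 1001  = hex 9
Output column (row 0 .. row 15) = 1111111101011001
Output column grouped in 4s = 1111 1111 0101 1001 = 0xFF59
Convert to decimal digit by digit (value = value*16 + digit):
  F -> 15
  15*16 + 15 (F) = 255
  255*16 + 5 = 4085
  4085*16 + 9 = 65369
Decimal = 65369

65369


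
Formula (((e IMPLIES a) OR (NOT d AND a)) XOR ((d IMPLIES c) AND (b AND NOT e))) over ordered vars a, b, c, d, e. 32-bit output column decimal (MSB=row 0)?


Formula: (((e IMPLIES a) OR (NOT d AND a)) XOR ((d IMPLIES c) AND (b AND NOT e))) over a, b, c, d, e (32 rows)
Evaluate each row (bits = a,b,c,d,e, MSB first):
  row 0 [00000]: (((0 IMPLIES 0) OR (NOT 0 AND 0)) XOR ((0 IMPLIES 0) AND (0 AND NOT 0))) -> 1
  row 1 [00001]: (((1 IMPLIES 0) OR (NOT 0 AND 0)) XOR ((0 IMPLIES 0) AND (0 AND NOT 1))) -> 0
  row 2 [00010]: (((0 IMPLIES 0) OR (NOT 1 AND 0)) XOR ((1 IMPLIES 0) AND (0 AND NOT 0))) -> 1
  row 3 [00011]: (((1 IMPLIES 0) OR (NOT 1 AND 0)) XOR ((1 IMPLIES 0) AND (0 AND NOT 1))) -> 0
  row 4 [00100]: (((0 IMPLIES 0) OR (NOT 0 AND 0)) XOR ((0 IMPLIES 1) AND (0 AND NOT 0))) -> 1
  row 5 [00101]: (((1 IMPLIES 0) OR (NOT 0 AND 0)) XOR ((0 IMPLIES 1) AND (0 AND NOT 1))) -> 0
  row 6 [00110]: (((0 IMPLIES 0) OR (NOT 1 AND 0)) XOR ((1 IMPLIES 1) AND (0 AND NOT 0))) -> 1
  row 7 [00111]: (((1 IMPLIES 0) OR (NOT 1 AND 0)) XOR ((1 IMPLIES 1) AND (0 AND NOT 1))) -> 0
  row 8 [01000]: (((0 IMPLIES 0) OR (NOT 0 AND 0)) XOR ((0 IMPLIES 0) AND (1 AND NOT 0))) -> 0
  row 9 [01001]: (((1 IMPLIES 0) OR (NOT 0 AND 0)) XOR ((0 IMPLIES 0) AND (1 AND NOT 1))) -> 0
  row 10 [01010]: (((0 IMPLIES 0) OR (NOT 1 AND 0)) XOR ((1 IMPLIES 0) AND (1 AND NOT 0))) -> 1
  row 11 [01011]: (((1 IMPLIES 0) OR (NOT 1 AND 0)) XOR ((1 IMPLIES 0) AND (1 AND NOT 1))) -> 0
  row 12 [01100]: (((0 IMPLIES 0) OR (NOT 0 AND 0)) XOR ((0 IMPLIES 1) AND (1 AND NOT 0))) -> 0
  row 13 [01101]: (((1 IMPLIES 0) OR (NOT 0 AND 0)) XOR ((0 IMPLIES 1) AND (1 AND NOT 1))) -> 0
  row 14 [01110]: (((0 IMPLIES 0) OR (NOT 1 AND 0)) XOR ((1 IMPLIES 1) AND (1 AND NOT 0))) -> 0
  row 15 [01111]: (((1 IMPLIES 0) OR (NOT 1 AND 0)) XOR ((1 IMPLIES 1) AND (1 AND NOT 1))) -> 0
  row 16 [10000]: (((0 IMPLIES 1) OR (NOT 0 AND 1)) XOR ((0 IMPLIES 0) AND (0 AND NOT 0))) -> 1
  row 17 [10001]: (((1 IMPLIES 1) OR (NOT 0 AND 1)) XOR ((0 IMPLIES 0) AND (0 AND NOT 1))) -> 1
  row 18 [10010]: (((0 IMPLIES 1) OR (NOT 1 AND 1)) XOR ((1 IMPLIES 0) AND (0 AND NOT 0))) -> 1
  row 19 [10011]: (((1 IMPLIES 1) OR (NOT 1 AND 1)) XOR ((1 IMPLIES 0) AND (0 AND NOT 1))) -> 1
  row 20 [10100]: (((0 IMPLIES 1) OR (NOT 0 AND 1)) XOR ((0 IMPLIES 1) AND (0 AND NOT 0))) -> 1
  row 21 [10101]: (((1 IMPLIES 1) OR (NOT 0 AND 1)) XOR ((0 IMPLIES 1) AND (0 AND NOT 1))) -> 1
  row 22 [10110]: (((0 IMPLIES 1) OR (NOT 1 AND 1)) XOR ((1 IMPLIES 1) AND (0 AND NOT 0))) -> 1
  row 23 [10111]: (((1 IMPLIES 1) OR (NOT 1 AND 1)) XOR ((1 IMPLIES 1) AND (0 AND NOT 1))) -> 1
  row 24 [11000]: (((0 IMPLIES 1) OR (NOT 0 AND 1)) XOR ((0 IMPLIES 0) AND (1 AND NOT 0))) -> 0
  row 25 [11001]: (((1 IMPLIES 1) OR (NOT 0 AND 1)) XOR ((0 IMPLIES 0) AND (1 AND NOT 1))) -> 1
  row 26 [11010]: (((0 IMPLIES 1) OR (NOT 1 AND 1)) XOR ((1 IMPLIES 0) AND (1 AND NOT 0))) -> 1
  row 27 [11011]: (((1 IMPLIES 1) OR (NOT 1 AND 1)) XOR ((1 IMPLIES 0) AND (1 AND NOT 1))) -> 1
  row 28 [11100]: (((0 IMPLIES 1) OR (NOT 0 AND 1)) XOR ((0 IMPLIES 1) AND (1 AND NOT 0))) -> 0
  row 29 [11101]: (((1 IMPLIES 1) OR (NOT 0 AND 1)) XOR ((0 IMPLIES 1) AND (1 AND NOT 1))) -> 1
  row 30 [11110]: (((0 IMPLIES 1) OR (NOT 1 AND 1)) XOR ((1 IMPLIES 1) AND (1 AND NOT 0))) -> 0
  row 31 [11111]: (((1 IMPLIES 1) OR (NOT 1 AND 1)) XOR ((1 IMPLIES 1) AND (1 AND NOT 1))) -> 1
Full result column, 4 rows per line (a,b,c fixed per line; d,e runs 00..11 left to right):
  rows 0-3 [a,b,c=000]: 1010  = hex A
  rows 4-7 [a,b,c=001]: 1010  = hex A
  rows 8-11 [a,b,c=010]: 0010  = hex 2
  rows 12-15 [a,b,c=011]: 0000  = hex 0
  rows 16-19 [a,b,c=100]: 1111  = hex F
  rows 20-23 [a,b,c=101]: 1111  = hex F
  rows 24-27 [a,b,c=110]: 0111  = hex 7
  rows 28-31 [a,b,c=111]: 0101  = hex 5
Output column (row 0 .. row 31) = 10101010001000001111111101110101
Output column grouped in 4s = 1010 1010 0010 0000 1111 1111 0111 0101 = 0xAA20FF75
Convert to decimal digit by digit (value = value*16 + digit):
  A -> 10
  10*16 + 10 (A) = 170
  170*16 + 2 = 2722
  2722*16 + 0 = 43552
  43552*16 + 15 (F) = 696847
  696847*16 + 15 (F) = 11149567
  11149567*16 + 7 = 178393079
  178393079*16 + 5 = 2854289269
Decimal = 2854289269

2854289269


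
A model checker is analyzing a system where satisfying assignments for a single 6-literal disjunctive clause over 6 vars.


Step 1: Total=2^6=64
Step 2: Unsat when all 6 false: 2^0=1
Step 3: Sat=64-1=63

63


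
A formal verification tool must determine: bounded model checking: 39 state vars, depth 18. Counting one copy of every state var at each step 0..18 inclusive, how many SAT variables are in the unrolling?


BMC unrolls to depth k, creating one copy of each state var for steps 0..k.
Step count = 18 + 1 = 19 (steps 0 through 18)
Vars per step = 39
Total = 39 * 19 = 741

741


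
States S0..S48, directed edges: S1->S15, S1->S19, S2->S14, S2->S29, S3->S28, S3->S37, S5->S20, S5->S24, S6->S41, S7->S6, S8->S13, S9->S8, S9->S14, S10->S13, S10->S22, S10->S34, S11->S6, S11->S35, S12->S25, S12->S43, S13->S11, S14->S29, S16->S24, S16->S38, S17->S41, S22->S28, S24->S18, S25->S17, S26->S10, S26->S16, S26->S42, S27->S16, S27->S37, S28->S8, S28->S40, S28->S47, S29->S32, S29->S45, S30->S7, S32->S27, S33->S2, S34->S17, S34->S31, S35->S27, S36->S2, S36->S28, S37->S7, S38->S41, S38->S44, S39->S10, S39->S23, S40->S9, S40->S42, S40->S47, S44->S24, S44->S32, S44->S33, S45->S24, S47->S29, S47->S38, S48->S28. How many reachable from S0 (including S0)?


BFS from S0:
  layer 0: {S0}
Reachable set: {S0}
Count = 1

1


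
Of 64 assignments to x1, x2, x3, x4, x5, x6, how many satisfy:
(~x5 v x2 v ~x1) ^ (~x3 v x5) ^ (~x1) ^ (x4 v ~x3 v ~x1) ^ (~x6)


CNF with 5 clauses over 6 vars (64 assignments).
An assignment satisfies CNF iff every clause has >=1 true literal.
Check each row (bits = x1,x2,x3,x4,x5,x6; clause T/F shown):
  row 0 [000000]: clauses=TTTTT -> 1
  row 1 [000001]: clauses=TTTTF -> 0
  row 2 [000010]: clauses=TTTTT -> 1
  row 3 [000011]: clauses=TTTTF -> 0
  row 4 [000100]: clauses=TTTTT -> 1
  (every remaining row is evaluated the same way; all 64 results are listed next)
Full result column, 8 rows per line (x1,x2,x3 fixed per line; x4,x5,x6 runs 000..111 left to right):
  rows 0-7 [x1,x2,x3=000]: 10101010  (ones: 4)
  rows 8-15 [x1,x2,x3=001]: 00100010  (ones: 2)
  rows 16-23 [x1,x2,x3=010]: 10101010  (ones: 4)
  rows 24-31 [x1,x2,x3=011]: 00100010  (ones: 2)
  rows 32-39 [x1,x2,x3=100]: 00000000  (ones: 0)
  rows 40-47 [x1,x2,x3=101]: 00000000  (ones: 0)
  rows 48-55 [x1,x2,x3=110]: 00000000  (ones: 0)
  rows 56-63 [x1,x2,x3=111]: 00000000  (ones: 0)
Satisfying assignments = 4+2+4+2+0+0+0+0 = 12

12


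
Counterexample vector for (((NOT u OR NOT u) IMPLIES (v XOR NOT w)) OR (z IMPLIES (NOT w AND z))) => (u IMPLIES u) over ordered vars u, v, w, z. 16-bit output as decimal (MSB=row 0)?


F1 = (((NOT u OR NOT u) IMPLIES (v XOR NOT w)) OR (z IMPLIES (NOT w AND z)))
F2 = (u IMPLIES u)
Counterexample to F1=>F2 is where F1=1 and F2=0.
Evaluate each row (bits = u,v,w,z, MSB first):
  row 0 [0000]: F1=1 F2=1 -> F1&~F2 -> 0
  row 1 [0001]: F1=1 F2=1 -> F1&~F2 -> 0
  row 2 [0010]: F1=1 F2=1 -> F1&~F2 -> 0
  row 3 [0011]: F1=0 F2=1 -> F1&~F2 -> 0
  row 4 [0100]: F1=1 F2=1 -> F1&~F2 -> 0
  row 5 [0101]: F1=1 F2=1 -> F1&~F2 -> 0
  row 6 [0110]: F1=1 F2=1 -> F1&~F2 -> 0
  row 7 [0111]: F1=1 F2=1 -> F1&~F2 -> 0
  row 8 [1000]: F1=1 F2=1 -> F1&~F2 -> 0
  row 9 [1001]: F1=1 F2=1 -> F1&~F2 -> 0
  row 10 [1010]: F1=1 F2=1 -> F1&~F2 -> 0
  row 11 [1011]: F1=1 F2=1 -> F1&~F2 -> 0
  row 12 [1100]: F1=1 F2=1 -> F1&~F2 -> 0
  row 13 [1101]: F1=1 F2=1 -> F1&~F2 -> 0
  row 14 [1110]: F1=1 F2=1 -> F1&~F2 -> 0
  row 15 [1111]: F1=1 F2=1 -> F1&~F2 -> 0
Full result column, 4 rows per line (u,v fixed per line; w,z runs 00..11 left to right):
  rows 0-3 [u,v=00]: 0000  = hex 0
  rows 4-7 [u,v=01]: 0000  = hex 0
  rows 8-11 [u,v=10]: 0000  = hex 0
  rows 12-15 [u,v=11]: 0000  = hex 0
Counterexample vector (row 0 .. row 15) = 0000000000000000
Output column grouped in 4s = 0000 0000 0000 0000 = 0x0000
Convert to decimal digit by digit (value = value*16 + digit):
  0 -> 0
  0*16 + 0 = 0
  0*16 + 0 = 0
  0*16 + 0 = 0
Decimal = 0

0


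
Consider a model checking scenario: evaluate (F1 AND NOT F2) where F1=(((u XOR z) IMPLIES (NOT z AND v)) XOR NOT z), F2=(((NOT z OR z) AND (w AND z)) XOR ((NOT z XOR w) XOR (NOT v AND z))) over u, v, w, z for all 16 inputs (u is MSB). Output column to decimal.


F1 = (((u XOR z) IMPLIES (NOT z AND v)) XOR NOT z)
F2 = (((NOT z OR z) AND (w AND z)) XOR ((NOT z XOR w) XOR (NOT v AND z)))
Counterexample to F1=>F2 is where F1=1 and F2=0.
Evaluate each row (bits = u,v,w,z, MSB first):
  row 0 [0000]: F1=0 F2=1 -> F1&~F2 -> 0
  row 1 [0001]: F1=0 F2=1 -> F1&~F2 -> 0
  row 2 [0010]: F1=0 F2=0 -> F1&~F2 -> 0
  row 3 [0011]: F1=0 F2=1 -> F1&~F2 -> 0
  row 4 [0100]: F1=0 F2=1 -> F1&~F2 -> 0
  row 5 [0101]: F1=0 F2=0 -> F1&~F2 -> 0
  row 6 [0110]: F1=0 F2=0 -> F1&~F2 -> 0
  row 7 [0111]: F1=0 F2=0 -> F1&~F2 -> 0
  row 8 [1000]: F1=1 F2=1 -> F1&~F2 -> 0
  row 9 [1001]: F1=1 F2=1 -> F1&~F2 -> 0
  row 10 [1010]: F1=1 F2=0 -> F1&~F2 -> 1
  row 11 [1011]: F1=1 F2=1 -> F1&~F2 -> 0
  row 12 [1100]: F1=0 F2=1 -> F1&~F2 -> 0
  row 13 [1101]: F1=1 F2=0 -> F1&~F2 -> 1
  row 14 [1110]: F1=0 F2=0 -> F1&~F2 -> 0
  row 15 [1111]: F1=1 F2=0 -> F1&~F2 -> 1
Full result column, 4 rows per line (u,v fixed per line; w,z runs 00..11 left to right):
  rows 0-3 [u,v=00]: 0000  = hex 0
  rows 4-7 [u,v=01]: 0000  = hex 0
  rows 8-11 [u,v=10]: 0010  = hex 2
  rows 12-15 [u,v=11]: 0101  = hex 5
Counterexample vector (row 0 .. row 15) = 0000000000100101
Output column grouped in 4s = 0000 0000 0010 0101 = 0x0025
Convert to decimal digit by digit (value = value*16 + digit):
  0 -> 0
  0*16 + 0 = 0
  0*16 + 2 = 2
  2*16 + 5 = 37
Decimal = 37

37


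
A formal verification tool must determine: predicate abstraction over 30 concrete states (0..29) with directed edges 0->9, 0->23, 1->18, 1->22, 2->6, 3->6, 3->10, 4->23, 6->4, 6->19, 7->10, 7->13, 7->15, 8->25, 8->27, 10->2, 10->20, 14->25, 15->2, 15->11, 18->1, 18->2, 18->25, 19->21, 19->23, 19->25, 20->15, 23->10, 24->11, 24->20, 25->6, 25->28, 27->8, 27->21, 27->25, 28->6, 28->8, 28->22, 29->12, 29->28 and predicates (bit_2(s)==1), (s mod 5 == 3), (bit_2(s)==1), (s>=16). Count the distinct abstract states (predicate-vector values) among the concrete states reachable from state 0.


BFS from 0:
Concrete reachable: {0, 2, 4, 6, 8, 9, 10, 11, 15, 19, 20, 21, 22, 23, 25, 27, 28}
Abstract via predicates (bit_2(s)==1), (s mod 5 == 3), (bit_2(s)==1), (s>=16):
  (0,0,0,0) <- {0, 2, 9, 10, 11}
  (0,0,0,1) <- {19, 25, 27}
  (0,1,0,0) <- {8}
  (1,0,1,0) <- {4, 6, 15}
  (1,0,1,1) <- {20, 21, 22}
  (1,1,1,1) <- {23, 28}
Distinct abstract states = 6

6


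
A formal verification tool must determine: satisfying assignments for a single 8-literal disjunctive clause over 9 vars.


Step 1: Total=2^9=512
Step 2: Unsat when all 8 false: 2^1=2
Step 3: Sat=512-2=510

510


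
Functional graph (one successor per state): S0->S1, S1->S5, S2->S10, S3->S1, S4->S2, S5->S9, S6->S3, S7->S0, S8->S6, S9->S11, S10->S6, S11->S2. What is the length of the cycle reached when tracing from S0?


Trace from S0 until a state repeats:
  S0 -> S1 -> S5 -> S9 -> S11 -> S2 -> S10 -> S6 -> S3 -> S1
S1 first seen at step 1, revisited at step 9.
Cycle length = 9 - 1 = 8

8


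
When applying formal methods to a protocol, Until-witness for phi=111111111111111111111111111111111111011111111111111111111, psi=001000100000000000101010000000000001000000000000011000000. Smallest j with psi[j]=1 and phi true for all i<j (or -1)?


(phi U psi) at 0: need smallest j with psi[j]=1 and phi[i]=1 for all i in [0,j).
Scan from step 0:
  step 0: phi=1, psi=0 -> continue
  step 1: phi=1, psi=0 -> continue
  step 2: psi=1 and phi held for [0,2) -> witness found
Witness step = 2

2


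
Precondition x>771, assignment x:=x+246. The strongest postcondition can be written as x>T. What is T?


Formula: sp(P, x:=E) = exists old_x. (x = E[old_x/x]) AND P[old_x/x] (old_x is the value of x before the assignment; eliminate old_x by solving x = E[old_x/x] for old_x)
Step 1: Precondition P: x>771, i.e. old_x > 771
Step 2: Assignment gives x = old_x + 246, so old_x = x - 246
Step 3: Substitute into P: x - 246 > 771
Step 4: Simplify: x > 771+246 = 1017

1017


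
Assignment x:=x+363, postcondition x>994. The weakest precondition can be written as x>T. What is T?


Formula: wp(x:=E, P) = P[E/x] (substitute E for x in postcondition)
Step 1: Postcondition: x>994
Step 2: Substitute x+363 for x: x+363>994
Step 3: Solve for x: x > 994-363 = 631

631


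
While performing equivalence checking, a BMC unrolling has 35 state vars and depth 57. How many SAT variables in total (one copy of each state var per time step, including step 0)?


BMC unrolls to depth k, creating one copy of each state var for steps 0..k.
Step count = 57 + 1 = 58 (steps 0 through 57)
Vars per step = 35
Total = 35 * 58 = 2030

2030


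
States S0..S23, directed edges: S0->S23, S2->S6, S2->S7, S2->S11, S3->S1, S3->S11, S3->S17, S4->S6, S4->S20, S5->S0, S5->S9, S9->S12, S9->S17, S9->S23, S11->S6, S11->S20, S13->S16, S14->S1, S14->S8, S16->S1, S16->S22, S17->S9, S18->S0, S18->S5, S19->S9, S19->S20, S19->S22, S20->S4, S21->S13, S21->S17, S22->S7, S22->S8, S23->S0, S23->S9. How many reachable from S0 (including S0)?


BFS from S0:
  layer 0: {S0}
  layer 1: {S23}
  layer 2: {S9}
  layer 3: {S12, S17}
Reachable set: {S0, S9, S12, S17, S23}
Count = 5

5


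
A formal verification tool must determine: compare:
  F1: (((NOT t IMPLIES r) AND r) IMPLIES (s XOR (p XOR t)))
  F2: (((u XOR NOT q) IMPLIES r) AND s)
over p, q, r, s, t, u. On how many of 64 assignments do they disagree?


F1 = (((NOT t IMPLIES r) AND r) IMPLIES (s XOR (p XOR t)))
F2 = (((u XOR NOT q) IMPLIES r) AND s)
Evaluate both on each of 64 rows (bits = p,q,r,s,t,u):
  row 0 [000000]: F1=1 F2=0 (differ) -> 1
  row 1 [000001]: F1=1 F2=0 (differ) -> 1
  row 2 [000010]: F1=1 F2=0 (differ) -> 1
  row 3 [000011]: F1=1 F2=0 (differ) -> 1
  row 4 [000100]: F1=1 F2=0 (differ) -> 1
  (every remaining row is evaluated the same way; all 64 results are listed next)
Full result column, 8 rows per line (p,q,r fixed per line; s,t,u runs 000..111 left to right):
  rows 0-7 [p,q,r=000]: 11111010  (ones: 6)
  rows 8-15 [p,q,r=001]: 00110011  (ones: 4)
  rows 16-23 [p,q,r=010]: 11110101  (ones: 6)
  rows 24-31 [p,q,r=011]: 00110011  (ones: 4)
  rows 32-39 [p,q,r=100]: 11111010  (ones: 6)
  rows 40-47 [p,q,r=101]: 11001100  (ones: 4)
  rows 48-55 [p,q,r=110]: 11110101  (ones: 6)
  rows 56-63 [p,q,r=111]: 11001100  (ones: 4)
Disagreements = 6+4+6+4+6+4+6+4 = 40

40


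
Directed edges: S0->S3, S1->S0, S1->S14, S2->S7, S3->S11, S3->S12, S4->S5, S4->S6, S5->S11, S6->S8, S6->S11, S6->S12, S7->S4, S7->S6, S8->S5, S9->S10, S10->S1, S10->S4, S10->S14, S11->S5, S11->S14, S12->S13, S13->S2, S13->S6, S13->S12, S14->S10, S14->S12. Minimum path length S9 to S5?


BFS layer-by-layer from S9:
  dist 0: {S9}
  dist 1: {S10}
  dist 2: {S1, S4, S14}
  dist 3: {S0, S5, S6, S12}
  -> S5 reached at distance 3
Shortest path length = 3

3


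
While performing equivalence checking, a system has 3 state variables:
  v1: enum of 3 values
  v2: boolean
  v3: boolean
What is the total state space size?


State space = product of domain sizes of all variables.
Domain sizes:
  v1 (enum of 3 values): 3
  v2 (boolean): 2
  v3 (boolean): 2
Product = 3 * 2 * 2 = 12

12


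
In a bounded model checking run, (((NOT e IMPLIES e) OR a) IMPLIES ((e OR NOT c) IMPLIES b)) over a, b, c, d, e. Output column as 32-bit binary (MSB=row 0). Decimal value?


Formula: (((NOT e IMPLIES e) OR a) IMPLIES ((e OR NOT c) IMPLIES b)) over a, b, c, d, e (32 rows)
Evaluate each row (bits = a,b,c,d,e, MSB first):
  row 0 [00000]: (((NOT 0 IMPLIES 0) OR 0) IMPLIES ((0 OR NOT 0) IMPLIES 0)) -> 1
  row 1 [00001]: (((NOT 1 IMPLIES 1) OR 0) IMPLIES ((1 OR NOT 0) IMPLIES 0)) -> 0
  row 2 [00010]: (((NOT 0 IMPLIES 0) OR 0) IMPLIES ((0 OR NOT 0) IMPLIES 0)) -> 1
  row 3 [00011]: (((NOT 1 IMPLIES 1) OR 0) IMPLIES ((1 OR NOT 0) IMPLIES 0)) -> 0
  row 4 [00100]: (((NOT 0 IMPLIES 0) OR 0) IMPLIES ((0 OR NOT 1) IMPLIES 0)) -> 1
  row 5 [00101]: (((NOT 1 IMPLIES 1) OR 0) IMPLIES ((1 OR NOT 1) IMPLIES 0)) -> 0
  row 6 [00110]: (((NOT 0 IMPLIES 0) OR 0) IMPLIES ((0 OR NOT 1) IMPLIES 0)) -> 1
  row 7 [00111]: (((NOT 1 IMPLIES 1) OR 0) IMPLIES ((1 OR NOT 1) IMPLIES 0)) -> 0
  row 8 [01000]: (((NOT 0 IMPLIES 0) OR 0) IMPLIES ((0 OR NOT 0) IMPLIES 1)) -> 1
  row 9 [01001]: (((NOT 1 IMPLIES 1) OR 0) IMPLIES ((1 OR NOT 0) IMPLIES 1)) -> 1
  row 10 [01010]: (((NOT 0 IMPLIES 0) OR 0) IMPLIES ((0 OR NOT 0) IMPLIES 1)) -> 1
  row 11 [01011]: (((NOT 1 IMPLIES 1) OR 0) IMPLIES ((1 OR NOT 0) IMPLIES 1)) -> 1
  row 12 [01100]: (((NOT 0 IMPLIES 0) OR 0) IMPLIES ((0 OR NOT 1) IMPLIES 1)) -> 1
  row 13 [01101]: (((NOT 1 IMPLIES 1) OR 0) IMPLIES ((1 OR NOT 1) IMPLIES 1)) -> 1
  row 14 [01110]: (((NOT 0 IMPLIES 0) OR 0) IMPLIES ((0 OR NOT 1) IMPLIES 1)) -> 1
  row 15 [01111]: (((NOT 1 IMPLIES 1) OR 0) IMPLIES ((1 OR NOT 1) IMPLIES 1)) -> 1
  row 16 [10000]: (((NOT 0 IMPLIES 0) OR 1) IMPLIES ((0 OR NOT 0) IMPLIES 0)) -> 0
  row 17 [10001]: (((NOT 1 IMPLIES 1) OR 1) IMPLIES ((1 OR NOT 0) IMPLIES 0)) -> 0
  row 18 [10010]: (((NOT 0 IMPLIES 0) OR 1) IMPLIES ((0 OR NOT 0) IMPLIES 0)) -> 0
  row 19 [10011]: (((NOT 1 IMPLIES 1) OR 1) IMPLIES ((1 OR NOT 0) IMPLIES 0)) -> 0
  row 20 [10100]: (((NOT 0 IMPLIES 0) OR 1) IMPLIES ((0 OR NOT 1) IMPLIES 0)) -> 1
  row 21 [10101]: (((NOT 1 IMPLIES 1) OR 1) IMPLIES ((1 OR NOT 1) IMPLIES 0)) -> 0
  row 22 [10110]: (((NOT 0 IMPLIES 0) OR 1) IMPLIES ((0 OR NOT 1) IMPLIES 0)) -> 1
  row 23 [10111]: (((NOT 1 IMPLIES 1) OR 1) IMPLIES ((1 OR NOT 1) IMPLIES 0)) -> 0
  row 24 [11000]: (((NOT 0 IMPLIES 0) OR 1) IMPLIES ((0 OR NOT 0) IMPLIES 1)) -> 1
  row 25 [11001]: (((NOT 1 IMPLIES 1) OR 1) IMPLIES ((1 OR NOT 0) IMPLIES 1)) -> 1
  row 26 [11010]: (((NOT 0 IMPLIES 0) OR 1) IMPLIES ((0 OR NOT 0) IMPLIES 1)) -> 1
  row 27 [11011]: (((NOT 1 IMPLIES 1) OR 1) IMPLIES ((1 OR NOT 0) IMPLIES 1)) -> 1
  row 28 [11100]: (((NOT 0 IMPLIES 0) OR 1) IMPLIES ((0 OR NOT 1) IMPLIES 1)) -> 1
  row 29 [11101]: (((NOT 1 IMPLIES 1) OR 1) IMPLIES ((1 OR NOT 1) IMPLIES 1)) -> 1
  row 30 [11110]: (((NOT 0 IMPLIES 0) OR 1) IMPLIES ((0 OR NOT 1) IMPLIES 1)) -> 1
  row 31 [11111]: (((NOT 1 IMPLIES 1) OR 1) IMPLIES ((1 OR NOT 1) IMPLIES 1)) -> 1
Full result column, 4 rows per line (a,b,c fixed per line; d,e runs 00..11 left to right):
  rows 0-3 [a,b,c=000]: 1010  = hex A
  rows 4-7 [a,b,c=001]: 1010  = hex A
  rows 8-11 [a,b,c=010]: 1111  = hex F
  rows 12-15 [a,b,c=011]: 1111  = hex F
  rows 16-19 [a,b,c=100]: 0000  = hex 0
  rows 20-23 [a,b,c=101]: 1010  = hex A
  rows 24-27 [a,b,c=110]: 1111  = hex F
  rows 28-31 [a,b,c=111]: 1111  = hex F
Output column (row 0 .. row 31) = 10101010111111110000101011111111
Output column grouped in 4s = 1010 1010 1111 1111 0000 1010 1111 1111 = 0xAAFF0AFF
Convert to decimal digit by digit (value = value*16 + digit):
  A -> 10
  10*16 + 10 (A) = 170
  170*16 + 15 (F) = 2735
  2735*16 + 15 (F) = 43775
  43775*16 + 0 = 700400
  700400*16 + 10 (A) = 11206410
  11206410*16 + 15 (F) = 179302575
  179302575*16 + 15 (F) = 2868841215
Decimal = 2868841215

2868841215
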